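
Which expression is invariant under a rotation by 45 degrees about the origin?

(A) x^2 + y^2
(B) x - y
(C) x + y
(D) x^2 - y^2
A

A rotation by 45 degrees sends (x, y) to (sqrt(2)x/2 - sqrt(2)y/2, sqrt(2)x/2 + sqrt(2)y/2).
Substitute the transformed coordinates into each option and compare with the original:
(A) x^2 + y^2  ->  (sqrt(2)x/2 - sqrt(2)y/2)^2 + (sqrt(2)x/2 + sqrt(2)y/2)^2 = x^2 + y^2   [equals x^2 + y^2: invariant]
(B) x - y  ->  (sqrt(2)x/2 - sqrt(2)y/2) - (sqrt(2)x/2 + sqrt(2)y/2) = -sqrt(2)y   [differs from x - y: not invariant]
(C) x + y  ->  (sqrt(2)x/2 - sqrt(2)y/2) + (sqrt(2)x/2 + sqrt(2)y/2) = sqrt(2)x   [differs from x + y: not invariant]
(D) x^2 - y^2  ->  (sqrt(2)x/2 - sqrt(2)y/2)^2 - (sqrt(2)x/2 + sqrt(2)y/2)^2 = -2xy   [differs from x^2 - y^2: not invariant]

Only option (A), x^2 + y^2, is unchanged by the transformation.
Geometrically, x^2 + y^2 is the squared distance from the origin, which every rotation about the origin preserves.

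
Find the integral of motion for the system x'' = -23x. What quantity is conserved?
E = (x')^2 + 23x^2

Multiply the equation by x':
x' * x'' = -23x * x'
The left side is d/dt[(x')^2/2] and the right side is d/dt[-23x^2/2], so
d/dt[(x')^2/2 + 23x^2/2] = 0, i.e. (x')^2/2 + 23x^2/2 = constant.
Multiplying by 2, the integral of motion is E = (x')^2 + 23x^2.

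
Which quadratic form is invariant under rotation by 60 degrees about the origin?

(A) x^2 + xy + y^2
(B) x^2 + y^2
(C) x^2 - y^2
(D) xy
B

Rotation by 60 degrees sends (x, y) to (x/2 - sqrt(3)y/2, sqrt(3)x/2 + y/2).
Substitute the transformed coordinates into each option and compare with the original:
(A) x^2 + xy + y^2  ->  (x/2 - sqrt(3)y/2)^2 + (x/2 - sqrt(3)y/2)(sqrt(3)x/2 + y/2) + (sqrt(3)x/2 + y/2)^2 = sqrt(3)x^2/4 + x^2 - xy/2 - sqrt(3)y^2/4 + y^2   [differs from x^2 + xy + y^2: not invariant]
(B) x^2 + y^2  ->  (x/2 - sqrt(3)y/2)^2 + (sqrt(3)x/2 + y/2)^2 = x^2 + y^2   [equals x^2 + y^2: invariant]
(C) x^2 - y^2  ->  (x/2 - sqrt(3)y/2)^2 - (sqrt(3)x/2 + y/2)^2 = -x^2/2 - sqrt(3)xy + y^2/2   [differs from x^2 - y^2: not invariant]
(D) xy  ->  (x/2 - sqrt(3)y/2)(sqrt(3)x/2 + y/2) = sqrt(3)x^2/4 - xy/2 - sqrt(3)y^2/4   [differs from xy: not invariant]

Only option (B), x^2 + y^2, is unchanged by the transformation.
x^2 + y^2 is the squared distance from the origin, which rotations preserve.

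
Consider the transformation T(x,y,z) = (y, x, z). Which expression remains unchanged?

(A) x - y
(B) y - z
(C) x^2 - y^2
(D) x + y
D

Apply T(x,y,z) = (y, x, z) to each option, i.e. replace (x, y, z) by the transformed coordinates.
Substitute the transformed coordinates into each option and compare with the original:
(A) x - y  ->  (y) - (x) = -x + y   [differs from x - y: not invariant]
(B) y - z  ->  (x) - (z) = x - z   [differs from y - z: not invariant]
(C) x^2 - y^2  ->  (y)^2 - (x)^2 = -x^2 + y^2   [differs from x^2 - y^2: not invariant]
(D) x + y  ->  (y) + (x) = x + y   [equals x + y: invariant]

Only option (D), x + y, is unchanged by the transformation.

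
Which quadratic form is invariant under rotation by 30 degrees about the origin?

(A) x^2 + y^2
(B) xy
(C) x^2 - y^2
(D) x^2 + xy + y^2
A

Rotation by 30 degrees sends (x, y) to (sqrt(3)x/2 - y/2, x/2 + sqrt(3)y/2).
Substitute the transformed coordinates into each option and compare with the original:
(A) x^2 + y^2  ->  (sqrt(3)x/2 - y/2)^2 + (x/2 + sqrt(3)y/2)^2 = x^2 + y^2   [equals x^2 + y^2: invariant]
(B) xy  ->  (sqrt(3)x/2 - y/2)(x/2 + sqrt(3)y/2) = sqrt(3)x^2/4 + xy/2 - sqrt(3)y^2/4   [differs from xy: not invariant]
(C) x^2 - y^2  ->  (sqrt(3)x/2 - y/2)^2 - (x/2 + sqrt(3)y/2)^2 = x^2/2 - sqrt(3)xy - y^2/2   [differs from x^2 - y^2: not invariant]
(D) x^2 + xy + y^2  ->  (sqrt(3)x/2 - y/2)^2 + (sqrt(3)x/2 - y/2)(x/2 + sqrt(3)y/2) + (x/2 + sqrt(3)y/2)^2 = sqrt(3)x^2/4 + x^2 + xy/2 - sqrt(3)y^2/4 + y^2   [differs from x^2 + xy + y^2: not invariant]

Only option (A), x^2 + y^2, is unchanged by the transformation.
x^2 + y^2 is the squared distance from the origin, which rotations preserve.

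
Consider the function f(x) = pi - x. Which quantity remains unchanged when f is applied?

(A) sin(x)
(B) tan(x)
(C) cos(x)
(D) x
A

For f(x) = pi - x:
sin(pi - x) = sin(x), so sine is invariant under this transformation.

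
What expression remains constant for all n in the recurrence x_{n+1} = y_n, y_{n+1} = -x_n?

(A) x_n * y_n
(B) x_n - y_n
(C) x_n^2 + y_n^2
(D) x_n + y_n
C

For the recurrence x_{n+1} = y_n, y_{n+1} = -x_n:

x_{n+1}^2 + y_{n+1}^2 = y_n^2 + (-x_n)^2 = x_n^2 + y_n^2
The sum of squares is conserved (like energy in a harmonic oscillator).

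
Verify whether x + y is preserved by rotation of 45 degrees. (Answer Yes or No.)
No

Applying rotation by 45 degrees: x' = x*cos(45 degrees) - y*sin(45 degrees) = sqrt(2)x/2 - sqrt(2)y/2, y' = x*sin(45 degrees) + y*cos(45 degrees) = sqrt(2)x/2 + sqrt(2)y/2

Substituting into x + y:
(sqrt(2)x/2 - sqrt(2)y/2) + (sqrt(2)x/2 + sqrt(2)y/2)
= sqrt(2)x

This differs from the original expression x + y, so it is NOT invariant.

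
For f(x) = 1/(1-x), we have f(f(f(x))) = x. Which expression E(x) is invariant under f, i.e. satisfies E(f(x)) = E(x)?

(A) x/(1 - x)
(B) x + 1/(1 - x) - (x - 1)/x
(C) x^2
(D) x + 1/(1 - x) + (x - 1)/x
D

Replace x by f(x) = 1/(1 - x) in each option and simplify. As a quick numerical cross-check, also compare E(3) with E(f(3)) = E(-1/2).

(A) x/(1 - x)  ->  (1/(1 - x))/(1 - (1/(1 - x))) = -1/x; check: E(3) = -3/2 but E(-1/2) = -1/3.   [not invariant]
(B) x + 1/(1 - x) - (x - 1)/x  ->  (1/(1 - x)) + 1/(1 - (1/(1 - x))) - ((1/(1 - x)) - 1)/(1/(1 - x)) = (x^2(1 - x) - x + (x - 1)^2)/(x(x - 1)); check: E(3) = 11/6 but E(-1/2) = -17/6.   [not invariant]
(C) x^2  ->  (1/(1 - x))^2 = (x - 1)^(-2); check: E(3) = 9 but E(-1/2) = 1/4.   [not invariant]
(D) x + 1/(1 - x) + (x - 1)/x  ->  (1/(1 - x)) + 1/(1 - (1/(1 - x))) + ((1/(1 - x)) - 1)/(1/(1 - x)), which simplifies back to x + 1/(1 - x) + (x - 1)/x; check: E(3) = 19/6, E(-1/2) = 19/6.   [invariant]

Only (D) is unchanged. Indeed f(f(x)) = 1/(1 - 1/(1-x)) = (1-x)/(-x) = (x-1)/x, so E(x) = x + f(x) + f(f(x)) is the sum over the whole 3-cycle; applying f just permutes the three terms cyclically (x -> f(x) -> f(f(x)) -> x), leaving the sum unchanged.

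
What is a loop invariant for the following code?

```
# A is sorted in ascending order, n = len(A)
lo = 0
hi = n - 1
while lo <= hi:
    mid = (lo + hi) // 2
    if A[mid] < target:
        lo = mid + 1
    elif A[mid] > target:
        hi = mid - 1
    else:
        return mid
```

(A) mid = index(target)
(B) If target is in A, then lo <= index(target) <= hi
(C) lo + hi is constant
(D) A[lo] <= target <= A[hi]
B

A loop invariant must hold before the first iteration and be re-established by every execution of the body.

(B) If target is in A, then lo <= index(target) <= hi: Before the loop [lo, hi] = [0, n-1] covers every index. When A[mid] < target, sortedness puts target strictly to the right of mid, so setting lo = mid + 1 keeps index(target) in [lo, hi]; symmetrically for hi = mid - 1. Hence 'if target is in A then lo <= index(target) <= hi' holds after every iteration, and when lo > hi it proves target is absent.

The other options fail:
(A) mid = index(target): mid is just the current probe; it equals index(target) only on the iteration that returns.
(C) lo + hi is constant: each iteration moves exactly one of lo, hi, so lo + hi changes (e.g. 0 + (n-1) becomes (mid+1) + (n-1)).
(D) A[lo] <= target <= A[hi]: fails when target is not in A (e.g. target < A[0] already violates it before the loop), so it is not maintained in general.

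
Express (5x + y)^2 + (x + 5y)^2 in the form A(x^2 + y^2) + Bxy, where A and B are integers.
26(x^2 + y^2) + 20xy

Expanding: (5x + y)^2 = 25x^2 + 10xy + y^2
(x + 5y)^2 = x^2 + 10xy + 25y^2
Sum = (25+1)(x^2+y^2) + 20xy = 26(x^2 + y^2) + 20xy
This is symmetric in x and y.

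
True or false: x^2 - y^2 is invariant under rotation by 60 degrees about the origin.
False

Applying rotation by 60 degrees: x' = x*cos(60 degrees) - y*sin(60 degrees) = x/2 - sqrt(3)y/2, y' = x*sin(60 degrees) + y*cos(60 degrees) = sqrt(3)x/2 + y/2

Substituting into x^2 - y^2:
(x/2 - sqrt(3)y/2)^2 - (sqrt(3)x/2 + y/2)^2
= -x^2/2 - sqrt(3)xy + y^2/2

This differs from the original expression x^2 - y^2, so it is NOT invariant.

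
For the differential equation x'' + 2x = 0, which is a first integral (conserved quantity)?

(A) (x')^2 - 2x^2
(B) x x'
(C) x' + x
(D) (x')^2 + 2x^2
D

A first integral I satisfies dI/dt = 0 along every solution. Differentiate each option and use the equation of motion:
(A) d/dt[(x')^2 - 2x^2] = 2x'x'' - 4x x' = -8x x', not identically 0
(B) d/dt[x x'] = (x')^2 + x x'' = (x')^2 - 2x^2, not identically 0
(C) d/dt[x' + x] = x'' + x' = -2x + x', not identically 0
(D) d/dt[(x')^2 + 2x^2] = 2x'x'' + 4x x' = 2x'(-2x) + 4x x' = 0

Only (D) has zero time-derivative. So the energy-like quantity (x')^2 + 2x^2 is the first integral.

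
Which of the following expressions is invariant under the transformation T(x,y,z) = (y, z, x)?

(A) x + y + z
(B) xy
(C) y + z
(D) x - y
A

Apply T(x,y,z) = (y, z, x) to each option, i.e. replace (x, y, z) by the transformed coordinates.
Substitute the transformed coordinates into each option and compare with the original:
(A) x + y + z  ->  (y) + (z) + (x) = x + y + z   [equals x + y + z: invariant]
(B) xy  ->  (y)(z) = yz   [differs from xy: not invariant]
(C) y + z  ->  (z) + (x) = x + z   [differs from y + z: not invariant]
(D) x - y  ->  (y) - (z) = y - z   [differs from x - y: not invariant]

Only option (A), x + y + z, is unchanged by the transformation.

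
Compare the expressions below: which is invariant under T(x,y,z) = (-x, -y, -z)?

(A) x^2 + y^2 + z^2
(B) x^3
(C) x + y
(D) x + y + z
A

Apply T(x,y,z) = (-x, -y, -z) to each option, i.e. replace (x, y, z) by the transformed coordinates.
Substitute the transformed coordinates into each option and compare with the original:
(A) x^2 + y^2 + z^2  ->  (-x)^2 + (-y)^2 + (-z)^2 = x^2 + y^2 + z^2   [equals x^2 + y^2 + z^2: invariant]
(B) x^3  ->  (-x)^3 = -x^3   [differs from x^3: not invariant]
(C) x + y  ->  (-x) + (-y) = -x - y   [differs from x + y: not invariant]
(D) x + y + z  ->  (-x) + (-y) + (-z) = -x - y - z   [differs from x + y + z: not invariant]

Only option (A), x^2 + y^2 + z^2, is unchanged by the transformation.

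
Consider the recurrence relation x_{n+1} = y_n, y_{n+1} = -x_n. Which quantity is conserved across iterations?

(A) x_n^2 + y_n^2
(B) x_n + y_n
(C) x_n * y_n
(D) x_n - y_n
A

For the recurrence x_{n+1} = y_n, y_{n+1} = -x_n:

x_{n+1}^2 + y_{n+1}^2 = y_n^2 + (-x_n)^2 = x_n^2 + y_n^2
The sum of squares is conserved (like energy in a harmonic oscillator).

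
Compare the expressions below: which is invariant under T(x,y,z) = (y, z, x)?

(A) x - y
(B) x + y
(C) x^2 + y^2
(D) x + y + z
D

Apply T(x,y,z) = (y, z, x) to each option, i.e. replace (x, y, z) by the transformed coordinates.
Substitute the transformed coordinates into each option and compare with the original:
(A) x - y  ->  (y) - (z) = y - z   [differs from x - y: not invariant]
(B) x + y  ->  (y) + (z) = y + z   [differs from x + y: not invariant]
(C) x^2 + y^2  ->  (y)^2 + (z)^2 = y^2 + z^2   [differs from x^2 + y^2: not invariant]
(D) x + y + z  ->  (y) + (z) + (x) = x + y + z   [equals x + y + z: invariant]

Only option (D), x + y + z, is unchanged by the transformation.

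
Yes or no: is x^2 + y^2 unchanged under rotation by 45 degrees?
Yes

Applying rotation by 45 degrees: x' = x*cos(45 degrees) - y*sin(45 degrees) = sqrt(2)x/2 - sqrt(2)y/2, y' = x*sin(45 degrees) + y*cos(45 degrees) = sqrt(2)x/2 + sqrt(2)y/2

Substituting into x^2 + y^2:
(sqrt(2)x/2 - sqrt(2)y/2)^2 + (sqrt(2)x/2 + sqrt(2)y/2)^2
= x^2 + y^2

This equals the original expression x^2 + y^2, so it IS invariant.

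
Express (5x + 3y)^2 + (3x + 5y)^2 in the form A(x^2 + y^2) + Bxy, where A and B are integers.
34(x^2 + y^2) + 60xy

Expanding: (5x + 3y)^2 = 25x^2 + 30xy + 9y^2
(3x + 5y)^2 = 9x^2 + 30xy + 25y^2
Sum = (25+9)(x^2+y^2) + 60xy = 34(x^2 + y^2) + 60xy
This is symmetric in x and y.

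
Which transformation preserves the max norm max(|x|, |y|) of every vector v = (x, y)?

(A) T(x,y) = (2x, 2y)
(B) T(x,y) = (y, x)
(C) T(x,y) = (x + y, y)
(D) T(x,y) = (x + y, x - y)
B

A transformation preserves a norm if ||T(v)|| = ||v|| for every v; a single vector where the norm changes rules an option out.

(A) T(x,y) = (2x, 2y): v = (1, 0) has norm max(|1|, |0|) = 1, but T(v) = (2, 0) has norm 2 -- not preserved.
(B) T(x,y) = (y, x): preserves the norm -- it only permutes the coordinates and/or flips signs, which leaves max(|x|, |y|) unchanged.
(C) T(x,y) = (x + y, y): v = (1, 1) has norm max(|1|, |1|) = 1, but T(v) = (2, 1) has norm 2 -- not preserved.
(D) T(x,y) = (x + y, x - y): v = (1, 1) has norm max(|1|, |1|) = 1, but T(v) = (2, 0) has norm 2 -- not preserved.

Therefore the answer is (B).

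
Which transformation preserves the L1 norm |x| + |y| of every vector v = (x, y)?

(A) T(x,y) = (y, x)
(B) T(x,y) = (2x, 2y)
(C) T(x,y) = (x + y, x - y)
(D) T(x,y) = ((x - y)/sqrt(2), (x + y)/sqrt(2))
A

A transformation preserves a norm if ||T(v)|| = ||v|| for every v; a single vector where the norm changes rules an option out.

(A) T(x,y) = (y, x): preserves the norm -- it only permutes the coordinates and/or flips signs, which leaves |x| + |y| unchanged.
(B) T(x,y) = (2x, 2y): v = (1, 0) has norm |1| + |0| = 1, but T(v) = (2, 0) has norm 2 -- not preserved.
(C) T(x,y) = (x + y, x - y): v = (1, 0) has norm |1| + |0| = 1, but T(v) = (1, 1) has norm 2 -- not preserved.
(D) T(x,y) = ((x - y)/sqrt(2), (x + y)/sqrt(2)): v = (1, 0) has norm |1| + |0| = 1, but T(v) = (sqrt(2)/2, sqrt(2)/2) has norm sqrt(2) -- not preserved.

Therefore the answer is (A).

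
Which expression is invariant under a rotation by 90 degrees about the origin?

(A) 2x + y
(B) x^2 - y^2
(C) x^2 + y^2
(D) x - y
C

A rotation by 90 degrees sends (x, y) to (-y, x).
Substitute the transformed coordinates into each option and compare with the original:
(A) 2x + y  ->  2(-y) + (x) = x - 2y   [differs from 2x + y: not invariant]
(B) x^2 - y^2  ->  (-y)^2 - (x)^2 = -x^2 + y^2   [differs from x^2 - y^2: not invariant]
(C) x^2 + y^2  ->  (-y)^2 + (x)^2 = x^2 + y^2   [equals x^2 + y^2: invariant]
(D) x - y  ->  (-y) - (x) = -x - y   [differs from x - y: not invariant]

Only option (C), x^2 + y^2, is unchanged by the transformation.
Geometrically, x^2 + y^2 is the squared distance from the origin, which every rotation about the origin preserves.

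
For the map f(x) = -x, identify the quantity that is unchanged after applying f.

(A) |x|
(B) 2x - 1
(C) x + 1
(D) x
A

For f(x) = -x:
Applying f replaces x by -x. Since |-x| = |x|, the absolute value is unchanged by f, whereas x -> -x, 2x - 1 -> -2x - 1 and x + 1 -> -x + 1 all change.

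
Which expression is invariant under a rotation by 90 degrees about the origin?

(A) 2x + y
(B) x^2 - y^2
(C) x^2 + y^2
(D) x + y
C

A rotation by 90 degrees sends (x, y) to (-y, x).
Substitute the transformed coordinates into each option and compare with the original:
(A) 2x + y  ->  2(-y) + (x) = x - 2y   [differs from 2x + y: not invariant]
(B) x^2 - y^2  ->  (-y)^2 - (x)^2 = -x^2 + y^2   [differs from x^2 - y^2: not invariant]
(C) x^2 + y^2  ->  (-y)^2 + (x)^2 = x^2 + y^2   [equals x^2 + y^2: invariant]
(D) x + y  ->  (-y) + (x) = x - y   [differs from x + y: not invariant]

Only option (C), x^2 + y^2, is unchanged by the transformation.
Geometrically, x^2 + y^2 is the squared distance from the origin, which every rotation about the origin preserves.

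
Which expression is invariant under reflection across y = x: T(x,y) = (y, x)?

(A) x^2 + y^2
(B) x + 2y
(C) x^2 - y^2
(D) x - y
A

The map is reflection across y = x: T(x,y) = (y, x).
Substitute the transformed coordinates into each option and compare with the original:
(A) x^2 + y^2  ->  (y)^2 + (x)^2 = x^2 + y^2   [equals x^2 + y^2: invariant]
(B) x + 2y  ->  (y) + 2(x) = 2x + y   [differs from x + 2y: not invariant]
(C) x^2 - y^2  ->  (y)^2 - (x)^2 = -x^2 + y^2   [differs from x^2 - y^2: not invariant]
(D) x - y  ->  (y) - (x) = -x + y   [differs from x - y: not invariant]

Only option (A), x^2 + y^2, is unchanged by the transformation.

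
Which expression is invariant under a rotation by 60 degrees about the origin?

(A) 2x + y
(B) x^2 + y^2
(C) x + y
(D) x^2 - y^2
B

A rotation by 60 degrees sends (x, y) to (x/2 - sqrt(3)y/2, sqrt(3)x/2 + y/2).
Substitute the transformed coordinates into each option and compare with the original:
(A) 2x + y  ->  2(x/2 - sqrt(3)y/2) + (sqrt(3)x/2 + y/2) = sqrt(3)x/2 + x - sqrt(3)y + y/2   [differs from 2x + y: not invariant]
(B) x^2 + y^2  ->  (x/2 - sqrt(3)y/2)^2 + (sqrt(3)x/2 + y/2)^2 = x^2 + y^2   [equals x^2 + y^2: invariant]
(C) x + y  ->  (x/2 - sqrt(3)y/2) + (sqrt(3)x/2 + y/2) = x/2 + sqrt(3)x/2 - sqrt(3)y/2 + y/2   [differs from x + y: not invariant]
(D) x^2 - y^2  ->  (x/2 - sqrt(3)y/2)^2 - (sqrt(3)x/2 + y/2)^2 = -x^2/2 - sqrt(3)xy + y^2/2   [differs from x^2 - y^2: not invariant]

Only option (B), x^2 + y^2, is unchanged by the transformation.
Geometrically, x^2 + y^2 is the squared distance from the origin, which every rotation about the origin preserves.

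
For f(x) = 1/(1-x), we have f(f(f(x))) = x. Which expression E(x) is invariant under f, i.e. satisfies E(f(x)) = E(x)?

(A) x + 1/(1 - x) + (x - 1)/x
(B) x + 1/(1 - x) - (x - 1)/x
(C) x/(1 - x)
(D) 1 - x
A

Replace x by f(x) = 1/(1 - x) in each option and simplify. As a quick numerical cross-check, also compare E(3) with E(f(3)) = E(-1/2).

(A) x + 1/(1 - x) + (x - 1)/x  ->  (1/(1 - x)) + 1/(1 - (1/(1 - x))) + ((1/(1 - x)) - 1)/(1/(1 - x)), which simplifies back to x + 1/(1 - x) + (x - 1)/x; check: E(3) = 19/6, E(-1/2) = 19/6.   [invariant]
(B) x + 1/(1 - x) - (x - 1)/x  ->  (1/(1 - x)) + 1/(1 - (1/(1 - x))) - ((1/(1 - x)) - 1)/(1/(1 - x)) = (x^2(1 - x) - x + (x - 1)^2)/(x(x - 1)); check: E(3) = 11/6 but E(-1/2) = -17/6.   [not invariant]
(C) x/(1 - x)  ->  (1/(1 - x))/(1 - (1/(1 - x))) = -1/x; check: E(3) = -3/2 but E(-1/2) = -1/3.   [not invariant]
(D) 1 - x  ->  1 - (1/(1 - x)) = x/(x - 1); check: E(3) = -2 but E(-1/2) = 3/2.   [not invariant]

Only (A) is unchanged. Indeed f(f(x)) = 1/(1 - 1/(1-x)) = (1-x)/(-x) = (x-1)/x, so E(x) = x + f(x) + f(f(x)) is the sum over the whole 3-cycle; applying f just permutes the three terms cyclically (x -> f(x) -> f(f(x)) -> x), leaving the sum unchanged.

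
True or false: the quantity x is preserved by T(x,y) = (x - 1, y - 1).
False

Substitute T(x,y) = (x - 1, y - 1) into the expression and compare with the original.

Original: x
After applying T: (x - 1) = x - 1

This differs from the original x (difference: -1), so the expression is NOT invariant.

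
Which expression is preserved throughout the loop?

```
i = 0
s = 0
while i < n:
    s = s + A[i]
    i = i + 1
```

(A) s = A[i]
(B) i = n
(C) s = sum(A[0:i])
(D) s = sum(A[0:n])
C

A loop invariant must hold before the first iteration and be re-established by every execution of the body.

(C) s = sum(A[0:i]): Initially i = 0 and s = 0 = sum of the empty slice A[0:0]. If s = sum(A[0:i]) holds at the top of an iteration, the body sets s to sum(A[0:i]) + A[i] = sum(A[0:i+1]) and then i to i+1, so s = sum(A[0:i]) holds again. At exit i = n, giving s = sum(A[0:n]).

The other options fail:
(A) s = A[i]: after the first iteration s = A[0] but i = 1, so s = A[i] compares s with the wrong element (and fails in general).
(B) i = n: false initially (i = 0); it is the exit condition, not an invariant.
(D) s = sum(A[0:n]): false before the loop (s = 0, not the full sum) -- it only becomes true at exit.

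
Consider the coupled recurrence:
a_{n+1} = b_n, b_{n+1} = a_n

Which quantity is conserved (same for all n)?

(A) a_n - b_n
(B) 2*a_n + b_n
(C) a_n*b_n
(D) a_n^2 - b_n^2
C

Replace a_n by a_{n+1} = b_n and b_n by b_{n+1} = a_n in each option and simplify:
(A) a_n - b_n  ->  (b_n) - (a_n) = -a_n + b_n   [not conserved]
(B) 2*a_n + b_n  ->  2*(b_n) + (a_n) = a_n + 2*b_n   [not conserved]
(C) a_n*b_n  ->  (b_n)*(a_n) = a_n*b_n   [conserved]
(D) a_n^2 - b_n^2  ->  (b_n)^2 - (a_n)^2 = -a_n^2 + b_n^2   [not conserved]

Only (C) a_n*b_n returns to itself after one step, so it is the conserved quantity.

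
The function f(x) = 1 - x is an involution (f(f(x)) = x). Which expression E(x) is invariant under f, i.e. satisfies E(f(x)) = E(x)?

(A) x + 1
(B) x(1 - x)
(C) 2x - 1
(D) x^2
B

Replace x by f(x) = 1 - x in each option and simplify. As a quick numerical cross-check, also compare E(5) with E(f(5)) = E(-4).

(A) x + 1  ->  (1 - x) + 1 = 2 - x; check: E(5) = 6 but E(-4) = -3.   [not invariant]
(B) x(1 - x)  ->  (1 - x)(1 - (1 - x)), which simplifies back to x(1 - x); check: E(5) = -20, E(-4) = -20.   [invariant]
(C) 2x - 1  ->  2(1 - x) - 1 = 1 - 2x; check: E(5) = 9 but E(-4) = -9.   [not invariant]
(D) x^2  ->  (1 - x)^2 = (x - 1)^2; check: E(5) = 25 but E(-4) = 16.   [not invariant]

Only (B) is unchanged. E is symmetric under swapping x with f(x) = 1 - x, which is exactly what an involution does.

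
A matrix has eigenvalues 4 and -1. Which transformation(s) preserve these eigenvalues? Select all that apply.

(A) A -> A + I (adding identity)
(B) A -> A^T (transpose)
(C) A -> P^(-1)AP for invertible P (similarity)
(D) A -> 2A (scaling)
B and C

Eigenvalues are preserved by:
1. Similarity transformations: A -> P^(-1)AP (same characteristic polynomial)
2. Transpose: A^T has the same eigenvalues as A

Eigenvalues are NOT preserved by:
- Adding identity: eigenvalues become 4+1, -1+1
- Scaling: eigenvalues become 8, -2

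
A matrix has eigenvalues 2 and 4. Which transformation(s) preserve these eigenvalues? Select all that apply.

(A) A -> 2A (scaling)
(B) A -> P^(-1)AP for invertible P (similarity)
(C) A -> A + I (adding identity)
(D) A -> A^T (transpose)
B and D

Eigenvalues are preserved by:
1. Similarity transformations: A -> P^(-1)AP (same characteristic polynomial)
2. Transpose: A^T has the same eigenvalues as A

Eigenvalues are NOT preserved by:
- Adding identity: eigenvalues become 2+1, 4+1
- Scaling: eigenvalues become 4, 8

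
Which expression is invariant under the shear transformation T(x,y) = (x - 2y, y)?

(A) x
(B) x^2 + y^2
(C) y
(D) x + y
C

Under the shear T(x,y) = (x - 2y, y):
Substitute the transformed coordinates into each option and compare with the original:
(A) x  ->  (x - 2y) = x - 2y   [differs from x: not invariant]
(B) x^2 + y^2  ->  (x - 2y)^2 + (y)^2 = x^2 - 4xy + 5y^2   [differs from x^2 + y^2: not invariant]
(C) y  ->  (y) = y   [equals y: invariant]
(D) x + y  ->  (x - 2y) + (y) = x - y   [differs from x + y: not invariant]

Only option (C), y, is unchanged by the transformation.
A horizontal shear moves points parallel to the x-axis, so the y-coordinate (and any function of y alone) is unchanged.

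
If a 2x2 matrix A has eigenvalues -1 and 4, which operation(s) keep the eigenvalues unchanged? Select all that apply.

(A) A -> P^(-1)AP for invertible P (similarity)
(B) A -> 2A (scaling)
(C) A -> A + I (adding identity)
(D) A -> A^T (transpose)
A and D

Eigenvalues are preserved by:
1. Similarity transformations: A -> P^(-1)AP (same characteristic polynomial)
2. Transpose: A^T has the same eigenvalues as A

Eigenvalues are NOT preserved by:
- Adding identity: eigenvalues become -1+1, 4+1
- Scaling: eigenvalues become -2, 8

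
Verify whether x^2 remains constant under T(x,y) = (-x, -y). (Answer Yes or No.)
Yes

Substitute T(x,y) = (-x, -y) into the expression and compare with the original.

Original: x^2
After applying T: (-x)^2 = x^2

This is identical to the original x^2, so the expression is invariant.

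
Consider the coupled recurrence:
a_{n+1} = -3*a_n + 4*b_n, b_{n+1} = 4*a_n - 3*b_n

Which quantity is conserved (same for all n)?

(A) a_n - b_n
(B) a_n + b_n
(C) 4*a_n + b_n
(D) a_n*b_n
B

Replace a_n by a_{n+1} = -3*a_n + 4*b_n and b_n by b_{n+1} = 4*a_n - 3*b_n in each option and simplify:
(A) a_n - b_n  ->  (-3*a_n + 4*b_n) - (4*a_n - 3*b_n) = -7*a_n + 7*b_n   [not conserved]
(B) a_n + b_n  ->  (-3*a_n + 4*b_n) + (4*a_n - 3*b_n) = a_n + b_n   [conserved]
(C) 4*a_n + b_n  ->  4*(-3*a_n + 4*b_n) + (4*a_n - 3*b_n) = -8*a_n + 13*b_n   [not conserved]
(D) a_n*b_n  ->  (-3*a_n + 4*b_n)*(4*a_n - 3*b_n) = -12*a_n^2 + 25*a_n*b_n - 12*b_n^2   [not conserved]

Only (B) a_n + b_n returns to itself after one step, so it is the conserved quantity.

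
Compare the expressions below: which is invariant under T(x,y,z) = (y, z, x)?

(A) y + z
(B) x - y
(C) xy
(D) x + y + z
D

Apply T(x,y,z) = (y, z, x) to each option, i.e. replace (x, y, z) by the transformed coordinates.
Substitute the transformed coordinates into each option and compare with the original:
(A) y + z  ->  (z) + (x) = x + z   [differs from y + z: not invariant]
(B) x - y  ->  (y) - (z) = y - z   [differs from x - y: not invariant]
(C) xy  ->  (y)(z) = yz   [differs from xy: not invariant]
(D) x + y + z  ->  (y) + (z) + (x) = x + y + z   [equals x + y + z: invariant]

Only option (D), x + y + z, is unchanged by the transformation.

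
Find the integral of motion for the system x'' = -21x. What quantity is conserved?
E = (x')^2 + 21x^2

Multiply the equation by x':
x' * x'' = -21x * x'
The left side is d/dt[(x')^2/2] and the right side is d/dt[-21x^2/2], so
d/dt[(x')^2/2 + 21x^2/2] = 0, i.e. (x')^2/2 + 21x^2/2 = constant.
Multiplying by 2, the integral of motion is E = (x')^2 + 21x^2.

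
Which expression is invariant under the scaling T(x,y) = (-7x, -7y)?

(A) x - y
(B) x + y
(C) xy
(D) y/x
D

Under the uniform scaling T(x,y) = (-7x, -7y):
Substitute the transformed coordinates into each option and compare with the original:
(A) x - y  ->  (-7x) - (-7y) = -7x + 7y   [differs from x - y: not invariant]
(B) x + y  ->  (-7x) + (-7y) = -7x - 7y   [differs from x + y: not invariant]
(C) xy  ->  (-7x)(-7y) = 49xy   [differs from xy: not invariant]
(D) y/x  ->  (-7y)/(-7x) = y/x   [equals y/x: invariant]

Only option (D), y/x, is unchanged by the transformation.
The common factor -7 cancels in a ratio of coordinates, while sums, products and sums of squares pick up factors of -7 or 49.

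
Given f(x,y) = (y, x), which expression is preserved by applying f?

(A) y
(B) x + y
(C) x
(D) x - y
B

For f(x,y) = (y, x):
After applying f: x' = y, y' = x. So x' + y' = y + x = x + y.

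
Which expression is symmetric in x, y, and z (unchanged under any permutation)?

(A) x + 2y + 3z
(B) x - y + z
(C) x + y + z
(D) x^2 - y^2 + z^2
C

A symmetric expression is unchanged when the variables are permuted; here the transformation to test is the swap (x, y) -> (y, x).
A symmetric expression must survive every permutation; the single swap x <-> y already eliminates the distractors, and the keyed expression is also unchanged by x <-> z and y <-> z (each variable enters it in exactly the same way).
Substitute the transformed coordinates into each option and compare with the original:
(A) x + 2y + 3z  ->  (y) + 2(x) + 3z = 2x + y + 3z   [differs from x + 2y + 3z: not invariant]
(B) x - y + z  ->  (y) - (x) + z = -x + y + z   [differs from x - y + z: not invariant]
(C) x + y + z  ->  (y) + (x) + z = x + y + z   [equals x + y + z: invariant]
(D) x^2 - y^2 + z^2  ->  (y)^2 - (x)^2 + z^2 = -x^2 + y^2 + z^2   [differs from x^2 - y^2 + z^2: not invariant]

Only option (C), x + y + z, is unchanged by the transformation.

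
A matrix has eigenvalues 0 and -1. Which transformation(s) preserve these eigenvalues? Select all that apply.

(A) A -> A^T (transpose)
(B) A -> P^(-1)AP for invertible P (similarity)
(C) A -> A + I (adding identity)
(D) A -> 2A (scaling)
A and B

Eigenvalues are preserved by:
1. Similarity transformations: A -> P^(-1)AP (same characteristic polynomial)
2. Transpose: A^T has the same eigenvalues as A

Eigenvalues are NOT preserved by:
- Adding identity: eigenvalues become 0+1, -1+1
- Scaling: eigenvalues become 0, -2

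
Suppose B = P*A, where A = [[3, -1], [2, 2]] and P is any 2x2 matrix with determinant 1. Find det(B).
8

By the multiplicative property of determinants, det(B) = det(P*A) = det(P) * det(A) = det(A),
so the determinant is invariant under multiplication by any determinant-1 matrix; we just need det(A).

det(A) = (3)(2) - (-1)(2) = 6 - (-2) = 8

Therefore det(B) = 1 * 8 = 8.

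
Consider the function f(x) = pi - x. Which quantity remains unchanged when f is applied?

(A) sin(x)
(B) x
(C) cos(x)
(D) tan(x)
A

For f(x) = pi - x:
sin(pi - x) = sin(x), so sine is invariant under this transformation.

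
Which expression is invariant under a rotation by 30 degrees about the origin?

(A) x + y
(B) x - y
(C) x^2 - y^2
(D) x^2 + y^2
D

A rotation by 30 degrees sends (x, y) to (sqrt(3)x/2 - y/2, x/2 + sqrt(3)y/2).
Substitute the transformed coordinates into each option and compare with the original:
(A) x + y  ->  (sqrt(3)x/2 - y/2) + (x/2 + sqrt(3)y/2) = x/2 + sqrt(3)x/2 - y/2 + sqrt(3)y/2   [differs from x + y: not invariant]
(B) x - y  ->  (sqrt(3)x/2 - y/2) - (x/2 + sqrt(3)y/2) = -x/2 + sqrt(3)x/2 - sqrt(3)y/2 - y/2   [differs from x - y: not invariant]
(C) x^2 - y^2  ->  (sqrt(3)x/2 - y/2)^2 - (x/2 + sqrt(3)y/2)^2 = x^2/2 - sqrt(3)xy - y^2/2   [differs from x^2 - y^2: not invariant]
(D) x^2 + y^2  ->  (sqrt(3)x/2 - y/2)^2 + (x/2 + sqrt(3)y/2)^2 = x^2 + y^2   [equals x^2 + y^2: invariant]

Only option (D), x^2 + y^2, is unchanged by the transformation.
Geometrically, x^2 + y^2 is the squared distance from the origin, which every rotation about the origin preserves.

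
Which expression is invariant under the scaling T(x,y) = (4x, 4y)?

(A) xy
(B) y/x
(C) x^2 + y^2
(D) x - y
B

Under the uniform scaling T(x,y) = (4x, 4y):
Substitute the transformed coordinates into each option and compare with the original:
(A) xy  ->  (4x)(4y) = 16xy   [differs from xy: not invariant]
(B) y/x  ->  (4y)/(4x) = y/x   [equals y/x: invariant]
(C) x^2 + y^2  ->  (4x)^2 + (4y)^2 = 16x^2 + 16y^2   [differs from x^2 + y^2: not invariant]
(D) x - y  ->  (4x) - (4y) = 4x - 4y   [differs from x - y: not invariant]

Only option (B), y/x, is unchanged by the transformation.
The common factor 4 cancels in a ratio of coordinates, while sums, products and sums of squares pick up factors of 4 or 16.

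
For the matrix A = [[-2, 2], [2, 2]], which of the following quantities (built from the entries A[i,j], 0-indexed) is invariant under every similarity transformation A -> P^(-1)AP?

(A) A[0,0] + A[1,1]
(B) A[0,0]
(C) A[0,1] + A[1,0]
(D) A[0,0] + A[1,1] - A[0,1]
A

A[0,0] + A[1,1] is the trace of A. By the cyclic property of the trace, tr(P^(-1)AP) = tr(APP^(-1)) = tr(A), so it is the same for every matrix similar to A.

The other combinations are not similarity invariants. For example, take P = [[1, 2], [0, 1]] (det P = 1), so P^(-1) = [[1, -2], [0, 1]] and
B = P^(-1)AP = [[-6, -14], [2, 6]].
Evaluating each option on A and on B:
(A) A[0,0] + A[1,1]: 0 for A, 0 for B -> unchanged
(B) A[0,0]: -2 for A, -6 for B -> changes
(C) A[0,1] + A[1,0]: 4 for A, -12 for B -> changes
(D) A[0,0] + A[1,1] - A[0,1]: -2 for A, 14 for B -> changes

Only (A) A[0,0] + A[1,1] = 0 survives (and it does so for every P, not just this one), so it is the invariant.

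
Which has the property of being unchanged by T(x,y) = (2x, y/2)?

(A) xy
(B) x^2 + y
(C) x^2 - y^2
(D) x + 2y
A

An expression E(x,y) is invariant under T if E(T(x,y)) = E(x,y). Here T(x,y) = (2x, y/2).
Substitute the transformed coordinates into each option and compare with the original:
(A) xy  ->  (2x)(y/2) = xy   [equals xy: invariant]
(B) x^2 + y  ->  (2x)^2 + (y/2) = 4x^2 + y/2   [differs from x^2 + y: not invariant]
(C) x^2 - y^2  ->  (2x)^2 - (y/2)^2 = 4x^2 - y^2/4   [differs from x^2 - y^2: not invariant]
(D) x + 2y  ->  (2x) + 2(y/2) = 2x + y   [differs from x + 2y: not invariant]

Only option (A), xy, is unchanged by the transformation.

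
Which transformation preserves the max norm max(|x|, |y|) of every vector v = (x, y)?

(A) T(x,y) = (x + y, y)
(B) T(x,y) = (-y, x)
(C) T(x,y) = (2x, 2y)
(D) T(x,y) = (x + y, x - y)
B

A transformation preserves a norm if ||T(v)|| = ||v|| for every v; a single vector where the norm changes rules an option out.

(A) T(x,y) = (x + y, y): v = (1, 1) has norm max(|1|, |1|) = 1, but T(v) = (2, 1) has norm 2 -- not preserved.
(B) T(x,y) = (-y, x): preserves the norm -- it only permutes the coordinates and/or flips signs, which leaves max(|x|, |y|) unchanged.
(C) T(x,y) = (2x, 2y): v = (1, 0) has norm max(|1|, |0|) = 1, but T(v) = (2, 0) has norm 2 -- not preserved.
(D) T(x,y) = (x + y, x - y): v = (1, 1) has norm max(|1|, |1|) = 1, but T(v) = (2, 0) has norm 2 -- not preserved.

Therefore the answer is (B).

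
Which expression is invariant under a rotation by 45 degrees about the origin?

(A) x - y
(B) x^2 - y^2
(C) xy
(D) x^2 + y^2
D

A rotation by 45 degrees sends (x, y) to (sqrt(2)x/2 - sqrt(2)y/2, sqrt(2)x/2 + sqrt(2)y/2).
Substitute the transformed coordinates into each option and compare with the original:
(A) x - y  ->  (sqrt(2)x/2 - sqrt(2)y/2) - (sqrt(2)x/2 + sqrt(2)y/2) = -sqrt(2)y   [differs from x - y: not invariant]
(B) x^2 - y^2  ->  (sqrt(2)x/2 - sqrt(2)y/2)^2 - (sqrt(2)x/2 + sqrt(2)y/2)^2 = -2xy   [differs from x^2 - y^2: not invariant]
(C) xy  ->  (sqrt(2)x/2 - sqrt(2)y/2)(sqrt(2)x/2 + sqrt(2)y/2) = x^2/2 - y^2/2   [differs from xy: not invariant]
(D) x^2 + y^2  ->  (sqrt(2)x/2 - sqrt(2)y/2)^2 + (sqrt(2)x/2 + sqrt(2)y/2)^2 = x^2 + y^2   [equals x^2 + y^2: invariant]

Only option (D), x^2 + y^2, is unchanged by the transformation.
Geometrically, x^2 + y^2 is the squared distance from the origin, which every rotation about the origin preserves.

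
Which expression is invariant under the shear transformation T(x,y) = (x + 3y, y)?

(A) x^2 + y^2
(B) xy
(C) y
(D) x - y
C

Under the shear T(x,y) = (x + 3y, y):
Substitute the transformed coordinates into each option and compare with the original:
(A) x^2 + y^2  ->  (x + 3y)^2 + (y)^2 = x^2 + 6xy + 10y^2   [differs from x^2 + y^2: not invariant]
(B) xy  ->  (x + 3y)(y) = xy + 3y^2   [differs from xy: not invariant]
(C) y  ->  (y) = y   [equals y: invariant]
(D) x - y  ->  (x + 3y) - (y) = x + 2y   [differs from x - y: not invariant]

Only option (C), y, is unchanged by the transformation.
A horizontal shear moves points parallel to the x-axis, so the y-coordinate (and any function of y alone) is unchanged.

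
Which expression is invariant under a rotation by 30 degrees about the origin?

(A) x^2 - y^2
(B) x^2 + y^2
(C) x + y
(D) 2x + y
B

A rotation by 30 degrees sends (x, y) to (sqrt(3)x/2 - y/2, x/2 + sqrt(3)y/2).
Substitute the transformed coordinates into each option and compare with the original:
(A) x^2 - y^2  ->  (sqrt(3)x/2 - y/2)^2 - (x/2 + sqrt(3)y/2)^2 = x^2/2 - sqrt(3)xy - y^2/2   [differs from x^2 - y^2: not invariant]
(B) x^2 + y^2  ->  (sqrt(3)x/2 - y/2)^2 + (x/2 + sqrt(3)y/2)^2 = x^2 + y^2   [equals x^2 + y^2: invariant]
(C) x + y  ->  (sqrt(3)x/2 - y/2) + (x/2 + sqrt(3)y/2) = x/2 + sqrt(3)x/2 - y/2 + sqrt(3)y/2   [differs from x + y: not invariant]
(D) 2x + y  ->  2(sqrt(3)x/2 - y/2) + (x/2 + sqrt(3)y/2) = x/2 + sqrt(3)x - y + sqrt(3)y/2   [differs from 2x + y: not invariant]

Only option (B), x^2 + y^2, is unchanged by the transformation.
Geometrically, x^2 + y^2 is the squared distance from the origin, which every rotation about the origin preserves.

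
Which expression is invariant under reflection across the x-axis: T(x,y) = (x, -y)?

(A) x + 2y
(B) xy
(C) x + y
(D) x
D

The map is reflection across the x-axis: T(x,y) = (x, -y).
Substitute the transformed coordinates into each option and compare with the original:
(A) x + 2y  ->  (x) + 2(-y) = x - 2y   [differs from x + 2y: not invariant]
(B) xy  ->  (x)(-y) = -xy   [differs from xy: not invariant]
(C) x + y  ->  (x) + (-y) = x - y   [differs from x + y: not invariant]
(D) x  ->  (x) = x   [equals x: invariant]

Only option (D), x, is unchanged by the transformation.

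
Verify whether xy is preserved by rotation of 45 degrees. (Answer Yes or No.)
No

Applying rotation by 45 degrees: x' = x*cos(45 degrees) - y*sin(45 degrees) = sqrt(2)x/2 - sqrt(2)y/2, y' = x*sin(45 degrees) + y*cos(45 degrees) = sqrt(2)x/2 + sqrt(2)y/2

Substituting into xy:
(sqrt(2)x/2 - sqrt(2)y/2)(sqrt(2)x/2 + sqrt(2)y/2)
= x^2/2 - y^2/2

This differs from the original expression xy, so it is NOT invariant.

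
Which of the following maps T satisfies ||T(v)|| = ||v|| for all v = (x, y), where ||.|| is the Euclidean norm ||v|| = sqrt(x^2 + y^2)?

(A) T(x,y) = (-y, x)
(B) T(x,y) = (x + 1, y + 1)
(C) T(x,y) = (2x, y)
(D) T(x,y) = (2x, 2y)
A

A transformation preserves a norm if ||T(v)|| = ||v|| for every v; a single vector where the norm changes rules an option out.

(A) T(x,y) = (-y, x): preserves the norm -- it is an orthogonal map (a rotation/reflection), and (-y)^2 + (x)^2 simplifies to x^2 + y^2.
(B) T(x,y) = (x + 1, y + 1): v = (1, 0) has norm sqrt((1)^2 + (0)^2) = 1, but T(v) = (2, 1) has norm sqrt(5) -- not preserved.
(C) T(x,y) = (2x, y): v = (1, 0) has norm sqrt((1)^2 + (0)^2) = 1, but T(v) = (2, 0) has norm 2 -- not preserved.
(D) T(x,y) = (2x, 2y): v = (1, 0) has norm sqrt((1)^2 + (0)^2) = 1, but T(v) = (2, 0) has norm 2 -- not preserved.

Therefore the answer is (A).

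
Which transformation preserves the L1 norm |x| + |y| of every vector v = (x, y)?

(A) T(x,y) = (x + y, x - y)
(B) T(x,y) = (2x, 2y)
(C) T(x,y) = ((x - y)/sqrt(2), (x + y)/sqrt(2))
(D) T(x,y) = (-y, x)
D

A transformation preserves a norm if ||T(v)|| = ||v|| for every v; a single vector where the norm changes rules an option out.

(A) T(x,y) = (x + y, x - y): v = (1, 0) has norm |1| + |0| = 1, but T(v) = (1, 1) has norm 2 -- not preserved.
(B) T(x,y) = (2x, 2y): v = (1, 0) has norm |1| + |0| = 1, but T(v) = (2, 0) has norm 2 -- not preserved.
(C) T(x,y) = ((x - y)/sqrt(2), (x + y)/sqrt(2)): v = (1, 0) has norm |1| + |0| = 1, but T(v) = (sqrt(2)/2, sqrt(2)/2) has norm sqrt(2) -- not preserved.
(D) T(x,y) = (-y, x): preserves the norm -- it only permutes the coordinates and/or flips signs, which leaves |x| + |y| unchanged.

Therefore the answer is (D).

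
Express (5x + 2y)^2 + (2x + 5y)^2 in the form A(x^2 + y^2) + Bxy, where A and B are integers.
29(x^2 + y^2) + 40xy

Expanding: (5x + 2y)^2 = 25x^2 + 20xy + 4y^2
(2x + 5y)^2 = 4x^2 + 20xy + 25y^2
Sum = (25+4)(x^2+y^2) + 40xy = 29(x^2 + y^2) + 40xy
This is symmetric in x and y.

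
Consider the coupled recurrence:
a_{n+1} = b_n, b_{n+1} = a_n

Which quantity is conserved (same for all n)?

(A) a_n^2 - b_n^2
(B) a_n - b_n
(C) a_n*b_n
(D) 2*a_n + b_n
C

Replace a_n by a_{n+1} = b_n and b_n by b_{n+1} = a_n in each option and simplify:
(A) a_n^2 - b_n^2  ->  (b_n)^2 - (a_n)^2 = -a_n^2 + b_n^2   [not conserved]
(B) a_n - b_n  ->  (b_n) - (a_n) = -a_n + b_n   [not conserved]
(C) a_n*b_n  ->  (b_n)*(a_n) = a_n*b_n   [conserved]
(D) 2*a_n + b_n  ->  2*(b_n) + (a_n) = a_n + 2*b_n   [not conserved]

Only (C) a_n*b_n returns to itself after one step, so it is the conserved quantity.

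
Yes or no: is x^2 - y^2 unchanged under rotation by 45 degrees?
No

Applying rotation by 45 degrees: x' = x*cos(45 degrees) - y*sin(45 degrees) = sqrt(2)x/2 - sqrt(2)y/2, y' = x*sin(45 degrees) + y*cos(45 degrees) = sqrt(2)x/2 + sqrt(2)y/2

Substituting into x^2 - y^2:
(sqrt(2)x/2 - sqrt(2)y/2)^2 - (sqrt(2)x/2 + sqrt(2)y/2)^2
= -2xy

This differs from the original expression x^2 - y^2, so it is NOT invariant.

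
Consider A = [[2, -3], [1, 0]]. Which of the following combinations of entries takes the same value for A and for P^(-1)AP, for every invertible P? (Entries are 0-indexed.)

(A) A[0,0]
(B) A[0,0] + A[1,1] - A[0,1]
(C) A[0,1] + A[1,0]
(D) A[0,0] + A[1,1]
D

A[0,0] + A[1,1] is the trace of A. By the cyclic property of the trace, tr(P^(-1)AP) = tr(APP^(-1)) = tr(A), so it is the same for every matrix similar to A.

The other combinations are not similarity invariants. For example, take P = [[1, 1], [1, 2]] (det P = 1), so P^(-1) = [[2, -1], [-1, 1]] and
B = P^(-1)AP = [[-3, -9], [2, 5]].
Evaluating each option on A and on B:
(A) A[0,0]: 2 for A, -3 for B -> changes
(B) A[0,0] + A[1,1] - A[0,1]: 5 for A, 11 for B -> changes
(C) A[0,1] + A[1,0]: -2 for A, -7 for B -> changes
(D) A[0,0] + A[1,1]: 2 for A, 2 for B -> unchanged

Only (D) A[0,0] + A[1,1] = 2 survives (and it does so for every P, not just this one), so it is the invariant.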